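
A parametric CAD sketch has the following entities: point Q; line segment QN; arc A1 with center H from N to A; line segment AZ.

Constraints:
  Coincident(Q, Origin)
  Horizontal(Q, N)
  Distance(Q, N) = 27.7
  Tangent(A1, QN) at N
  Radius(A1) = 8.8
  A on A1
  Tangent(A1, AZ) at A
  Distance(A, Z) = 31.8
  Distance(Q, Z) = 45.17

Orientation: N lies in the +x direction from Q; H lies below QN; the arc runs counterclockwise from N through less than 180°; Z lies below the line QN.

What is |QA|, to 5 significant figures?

20.917

Checks: ∠(HN, NQ) = 90.00° ✓; |HN| = 8.800 ✓; |HA| = 8.800 ✓; ∠(HA, AZ) = 90.00° ✓; |AZ| = 31.80 ✓; |QZ| = 45.17 ✓.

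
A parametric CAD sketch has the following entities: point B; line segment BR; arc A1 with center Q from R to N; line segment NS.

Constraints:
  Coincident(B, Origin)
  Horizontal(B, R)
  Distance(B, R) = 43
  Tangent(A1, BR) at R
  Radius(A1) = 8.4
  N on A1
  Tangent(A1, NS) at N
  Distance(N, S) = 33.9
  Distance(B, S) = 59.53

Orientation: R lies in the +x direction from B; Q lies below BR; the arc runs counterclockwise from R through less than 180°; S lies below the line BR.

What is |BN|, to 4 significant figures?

36.13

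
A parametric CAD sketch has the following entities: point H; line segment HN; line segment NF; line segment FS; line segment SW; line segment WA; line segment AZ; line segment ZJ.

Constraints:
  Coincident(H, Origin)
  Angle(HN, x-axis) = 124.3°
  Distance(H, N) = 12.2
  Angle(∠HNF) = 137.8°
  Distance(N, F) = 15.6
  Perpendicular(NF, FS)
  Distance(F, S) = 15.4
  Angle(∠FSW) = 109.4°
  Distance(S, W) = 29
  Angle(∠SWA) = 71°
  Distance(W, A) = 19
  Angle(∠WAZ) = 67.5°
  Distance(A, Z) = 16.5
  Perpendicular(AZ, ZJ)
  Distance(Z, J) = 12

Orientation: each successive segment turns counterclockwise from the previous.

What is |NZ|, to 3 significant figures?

12.7

H is at the origin; HN runs at 124.3° with length 12.2, so N = (-6.88, 10.1). ∠HNF = 137.8° gives NF at 166° from the x-axis; with |NF| = 15.6, F = (-22.0, 13.7). The perpendicularity gives FS at right angles to NF, so FS runs at -104°; with |FS| = 15.4, S = (-25.6, -1.25). ∠FSW = 109.4° gives SW at -32.9° from the x-axis; with |SW| = 29.0, W = (-1.29, -17.0). ∠SWA = 71.0° gives WA at 76.1° from the x-axis; with |WA| = 19.0, A = (3.27, 1.44). ∠WAZ = 67.5° gives AZ at -171° from the x-axis; with |AZ| = 16.5, Z = (-13.0, -1.03). Then |NZ| = |Z − N| = 12.7.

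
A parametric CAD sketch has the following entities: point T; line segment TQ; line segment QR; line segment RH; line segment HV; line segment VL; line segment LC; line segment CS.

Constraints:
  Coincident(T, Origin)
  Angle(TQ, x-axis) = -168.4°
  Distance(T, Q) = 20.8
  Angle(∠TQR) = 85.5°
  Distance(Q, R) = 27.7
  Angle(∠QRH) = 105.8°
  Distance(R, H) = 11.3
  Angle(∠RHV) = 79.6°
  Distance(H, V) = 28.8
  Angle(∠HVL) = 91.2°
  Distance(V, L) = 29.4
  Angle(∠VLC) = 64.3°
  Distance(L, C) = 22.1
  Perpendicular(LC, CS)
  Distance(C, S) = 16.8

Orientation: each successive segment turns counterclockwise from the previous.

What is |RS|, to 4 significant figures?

15.51

T is at the origin; TQ runs at -168.4° with length 20.8, so Q = (-20.38, -4.182). ∠TQR = 85.5° gives QR at -73.90° from the x-axis; with |QR| = 27.7, R = (-12.69, -30.80). ∠QRH = 105.8° gives RH at 0.3000° from the x-axis; with |RH| = 11.3, H = (-1.394, -30.74). ∠RHV = 79.6° gives HV at 100.7° from the x-axis; with |HV| = 28.8, V = (-6.741, -2.438). ∠HVL = 91.2° gives VL at -170.5° from the x-axis; with |VL| = 29.4, L = (-35.74, -7.290). ∠VLC = 64.3° gives LC at -54.80° from the x-axis; with |LC| = 22.1, C = (-23.00, -25.35). LC is perpendicular to CS, so CS runs at 35.20°; with |CS| = 16.8, S = (-9.271, -15.66). Then |RS| = |S − R| = 15.51.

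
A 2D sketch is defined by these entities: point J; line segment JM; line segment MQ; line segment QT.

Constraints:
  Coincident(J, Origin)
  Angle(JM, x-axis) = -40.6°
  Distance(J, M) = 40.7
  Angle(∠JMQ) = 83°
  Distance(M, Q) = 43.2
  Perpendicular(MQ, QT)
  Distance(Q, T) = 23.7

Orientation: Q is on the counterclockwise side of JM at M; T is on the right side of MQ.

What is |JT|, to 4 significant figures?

74.64

∠JMQ = 83.0°, so MQ runs at -40.6° + (180° − 83.0°) = 56.40° from the x-axis; with |MQ| = 43.2, Q = M + 43.2·(cos 56.40°, sin 56.40°) = (54.81, 9.496). MQ is perpendicular to QT; with |QT| = 23.7 on the right of MQ, T = Q + 23.7·(0.8329, -0.5534) = (74.55, -3.620). Then |JT| = |T − J| = 74.64.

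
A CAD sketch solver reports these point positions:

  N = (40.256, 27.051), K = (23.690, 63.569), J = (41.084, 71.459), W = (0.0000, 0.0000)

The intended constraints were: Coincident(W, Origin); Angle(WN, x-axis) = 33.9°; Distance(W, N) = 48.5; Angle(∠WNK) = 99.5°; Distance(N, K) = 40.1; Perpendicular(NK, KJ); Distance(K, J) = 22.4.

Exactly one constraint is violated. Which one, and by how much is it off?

Distance(K, J) = 22.4 — off by 3.30.

W = (0.00, 0.00) ✓; WN at 33.90° ✓; |WN| = 48.50 ✓; ∠WNK = 99.50° ✓; |NK| = 40.10 ✓; ∠(NK, KJ) = 90.00° ✓; |KJ| = 19.10 ✗.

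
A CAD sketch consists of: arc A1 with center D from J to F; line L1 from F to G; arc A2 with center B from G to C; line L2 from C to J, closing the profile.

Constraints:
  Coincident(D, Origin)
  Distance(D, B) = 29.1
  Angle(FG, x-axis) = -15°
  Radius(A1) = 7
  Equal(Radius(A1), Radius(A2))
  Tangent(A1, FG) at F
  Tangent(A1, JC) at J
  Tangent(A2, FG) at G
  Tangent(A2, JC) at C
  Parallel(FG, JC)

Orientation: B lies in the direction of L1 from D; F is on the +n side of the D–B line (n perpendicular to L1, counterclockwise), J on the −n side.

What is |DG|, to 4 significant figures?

29.93

The slot axis is L1's direction at -15.0°, so u = (cos -15.0°, sin -15.0°) = (0.9659, -0.2588) and n = (−sin -15.0°, cos -15.0°) = (0.2588, 0.9659). D is at the origin and B lies 29.1 along u from D, so B = 29.1·u = (28.11, -7.532). Tangency of A1 to both parallel lines with radius 7.0 puts F and J at D ± 7.0·n: F = (1.812, 6.761), J = (-1.812, -6.761). Equal radii place G and C the same way about B: G = B + 7.0·n = (29.92, -0.7702), C = B − 7.0·n = (26.30, -14.29). Then |DG| = |G − D| = 29.93.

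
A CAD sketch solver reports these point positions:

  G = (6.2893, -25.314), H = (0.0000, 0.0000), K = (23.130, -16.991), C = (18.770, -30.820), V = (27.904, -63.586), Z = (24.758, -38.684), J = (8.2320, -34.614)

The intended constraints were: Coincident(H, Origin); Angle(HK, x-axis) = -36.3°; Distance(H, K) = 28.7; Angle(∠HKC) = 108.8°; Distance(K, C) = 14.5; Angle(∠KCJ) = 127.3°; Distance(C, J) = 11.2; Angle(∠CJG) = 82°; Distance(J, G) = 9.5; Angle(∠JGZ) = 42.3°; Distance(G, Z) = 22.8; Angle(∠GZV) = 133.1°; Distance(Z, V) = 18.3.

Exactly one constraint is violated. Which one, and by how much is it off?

Distance(Z, V) = 18.3 — off by 6.80.

H = (0.00, 0.00) ✓; HK at -36.30° ✓; |HK| = 28.70 ✓; ∠HKC = 108.8° ✓; |KC| = 14.50 ✓; ∠KCJ = 127.3° ✓; |CJ| = 11.20 ✓; ∠CJG = 82.00° ✓; |JG| = 9.501 ✓; ∠JGZ = 42.30° ✓; |GZ| = 22.80 ✓; ∠GZV = 133.1° ✓; |ZV| = 25.10 ✗.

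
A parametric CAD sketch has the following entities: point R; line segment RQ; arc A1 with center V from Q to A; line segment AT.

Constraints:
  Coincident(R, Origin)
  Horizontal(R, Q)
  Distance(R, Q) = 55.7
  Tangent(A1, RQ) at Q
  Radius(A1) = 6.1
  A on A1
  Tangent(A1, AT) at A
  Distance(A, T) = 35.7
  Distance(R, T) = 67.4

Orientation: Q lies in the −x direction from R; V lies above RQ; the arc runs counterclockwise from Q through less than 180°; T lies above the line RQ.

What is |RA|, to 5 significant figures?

50.058

R is at the origin; R and Q share the same y with |RQ| = 55.7 and Q on the −x side, so Q = (-55.700, 0.0000). Tangency of A1 to RQ means the radius VQ is perpendicular to RQ, so V = Q + (0, 6.1) = (-55.700, 6.1000). Since VA ⟂ AT (tangency), |VT| = √(6.1² + 35.7²) = 36.217 regardless of where A sits on A1. So T lies on both circle(R, 67.4) and circle(V, 36.217); the above-RQ intersection is T = (-52.569, 42.182). A is the foot of the tangent from T: A = (-49.621, 6.6037).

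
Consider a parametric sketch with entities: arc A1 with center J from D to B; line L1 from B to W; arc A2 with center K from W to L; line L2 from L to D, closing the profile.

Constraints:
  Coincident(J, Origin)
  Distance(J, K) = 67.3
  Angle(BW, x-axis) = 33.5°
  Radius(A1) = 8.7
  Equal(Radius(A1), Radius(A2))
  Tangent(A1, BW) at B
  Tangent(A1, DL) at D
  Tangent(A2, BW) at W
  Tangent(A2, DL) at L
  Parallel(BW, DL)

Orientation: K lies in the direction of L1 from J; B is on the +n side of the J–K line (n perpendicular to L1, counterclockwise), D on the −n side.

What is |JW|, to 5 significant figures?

67.860

The slot axis is L1's direction at 33.5°, so u = (cos 33.5°, sin 33.5°) = (0.83389, 0.55194) and n = (−sin 33.5°, cos 33.5°) = (-0.55194, 0.83389). J is at the origin and K lies 67.3 along u from J, so K = 67.3·u = (56.121, 37.145). Tangency of A1 to both parallel lines with radius 8.7 puts B and D at J ± 8.7·n: B = (-4.8019, 7.2548), D = (4.8019, -7.2548). Equal radii place W and L the same way about K: W = K + 8.7·n = (51.319, 44.400), L = K − 8.7·n = (60.922, 29.891). Then |JW| = |W − J| = 67.860.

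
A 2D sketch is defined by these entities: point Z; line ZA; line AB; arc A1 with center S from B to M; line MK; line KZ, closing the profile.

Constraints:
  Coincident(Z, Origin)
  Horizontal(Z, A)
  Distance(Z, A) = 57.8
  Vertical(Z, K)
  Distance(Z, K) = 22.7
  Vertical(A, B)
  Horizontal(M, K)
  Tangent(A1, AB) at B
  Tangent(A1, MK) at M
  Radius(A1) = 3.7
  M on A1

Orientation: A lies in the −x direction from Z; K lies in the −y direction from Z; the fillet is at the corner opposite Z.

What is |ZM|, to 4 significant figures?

58.67

The virtual corner opposite Z is at (-57.80, -22.70). Since A1 is tangent to AB there, SB ⟂ AB and since A1 is tangent to MK there, SM ⟂ MK, with radius 3.7, so the center S sits 3.7 in from both sides at S = (-54.10, -19.00). That places the tangent points at B = (-57.80, -19.00) on AB and M = (-54.10, -22.70) on MK. Then |ZM| = |M − Z| = 58.67.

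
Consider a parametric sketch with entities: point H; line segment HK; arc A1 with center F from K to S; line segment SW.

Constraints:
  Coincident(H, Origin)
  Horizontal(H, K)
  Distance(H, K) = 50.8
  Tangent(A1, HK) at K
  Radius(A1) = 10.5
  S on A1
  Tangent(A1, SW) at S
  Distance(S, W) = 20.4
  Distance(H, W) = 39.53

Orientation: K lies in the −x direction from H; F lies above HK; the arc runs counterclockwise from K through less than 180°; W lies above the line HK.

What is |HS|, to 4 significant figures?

41.93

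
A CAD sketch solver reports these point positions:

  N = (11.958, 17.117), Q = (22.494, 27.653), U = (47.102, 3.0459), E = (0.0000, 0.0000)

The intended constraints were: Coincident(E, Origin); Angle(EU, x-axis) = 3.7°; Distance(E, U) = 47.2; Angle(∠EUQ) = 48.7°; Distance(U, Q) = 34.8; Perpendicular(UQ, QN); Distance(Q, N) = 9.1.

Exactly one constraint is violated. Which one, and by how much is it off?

Distance(Q, N) = 9.1 — off by 5.80.

E = (0.00, 0.00) ✓; EU at 3.700° ✓; |EU| = 47.20 ✓; ∠EUQ = 48.70° ✓; |UQ| = 34.80 ✓; ∠(UQ, QN) = 90.00° ✓; |QN| = 14.90 ✗.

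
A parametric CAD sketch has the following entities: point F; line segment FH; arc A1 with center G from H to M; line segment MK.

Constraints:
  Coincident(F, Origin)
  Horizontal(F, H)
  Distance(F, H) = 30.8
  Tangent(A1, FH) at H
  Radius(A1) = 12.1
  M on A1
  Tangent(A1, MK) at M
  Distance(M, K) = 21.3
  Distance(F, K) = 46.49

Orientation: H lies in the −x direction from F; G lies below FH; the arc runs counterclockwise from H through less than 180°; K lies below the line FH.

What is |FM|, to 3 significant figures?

45.0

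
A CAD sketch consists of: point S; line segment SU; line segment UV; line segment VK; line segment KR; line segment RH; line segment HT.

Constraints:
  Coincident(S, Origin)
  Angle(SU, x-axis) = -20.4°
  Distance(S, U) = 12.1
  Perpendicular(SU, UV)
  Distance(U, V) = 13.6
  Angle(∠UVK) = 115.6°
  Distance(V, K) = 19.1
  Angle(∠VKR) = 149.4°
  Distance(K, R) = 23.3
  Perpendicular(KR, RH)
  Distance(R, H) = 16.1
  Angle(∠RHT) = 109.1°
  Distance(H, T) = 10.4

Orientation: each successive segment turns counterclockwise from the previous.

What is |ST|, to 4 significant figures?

16.89

S is at the origin; SU runs at -20.4° with length 12.1, so U = (11.34, -4.218). SU ⟂ UV, so UV runs at 69.60°; with |UV| = 13.6, V = (16.08, 8.529). ∠UVK = 115.6° gives VK at 134.0° from the x-axis; with |VK| = 19.1, K = (2.814, 22.27). ∠VKR = 149.4° gives KR at 164.6° from the x-axis; with |KR| = 23.3, R = (-19.65, 28.46). The perpendicularity gives RH at right angles to KR, so RH runs at -105.4°; with |RH| = 16.1, H = (-23.93, 12.93). ∠RHT = 109.1° gives HT at -34.50° from the x-axis; with |HT| = 10.4, T = (-15.35, 7.044). Then |ST| = |T − S| = 16.89.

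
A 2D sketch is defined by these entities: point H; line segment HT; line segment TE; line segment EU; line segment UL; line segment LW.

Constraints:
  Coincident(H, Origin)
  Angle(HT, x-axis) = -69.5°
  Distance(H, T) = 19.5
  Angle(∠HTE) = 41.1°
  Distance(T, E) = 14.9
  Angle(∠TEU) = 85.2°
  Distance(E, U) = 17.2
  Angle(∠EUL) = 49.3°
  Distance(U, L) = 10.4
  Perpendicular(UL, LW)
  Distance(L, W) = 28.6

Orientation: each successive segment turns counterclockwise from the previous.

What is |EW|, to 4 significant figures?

15.58

∠EUL = 49.3° gives UL at -65.10° from the x-axis; with |UL| = 10.4, L = (-0.09989, -9.068). UL is perpendicular to LW, so LW runs at 24.90°; with |LW| = 28.6, W = (25.84, 2.974). Then |EW| = |W − E| = 15.58.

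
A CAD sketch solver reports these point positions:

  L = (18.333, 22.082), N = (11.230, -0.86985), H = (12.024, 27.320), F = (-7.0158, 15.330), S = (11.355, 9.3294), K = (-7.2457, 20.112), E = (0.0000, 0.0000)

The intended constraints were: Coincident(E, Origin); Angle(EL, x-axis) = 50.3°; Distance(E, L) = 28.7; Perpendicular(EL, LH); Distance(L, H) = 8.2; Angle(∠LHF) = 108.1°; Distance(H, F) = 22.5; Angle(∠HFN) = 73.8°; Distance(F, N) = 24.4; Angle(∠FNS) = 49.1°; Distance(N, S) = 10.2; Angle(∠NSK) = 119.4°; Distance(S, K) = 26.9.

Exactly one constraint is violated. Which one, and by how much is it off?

Distance(S, K) = 26.9 — off by 5.40.

E = (0.00, 0.00) ✓; EL at 50.30° ✓; |EL| = 28.70 ✓; ∠(EL, LH) = 90.00° ✓; |LH| = 8.200 ✓; ∠LHF = 108.1° ✓; |HF| = 22.50 ✓; ∠HFN = 73.80° ✓; |FN| = 24.40 ✓; ∠FNS = 49.10° ✓; |NS| = 10.20 ✓; ∠NSK = 119.4° ✓; |SK| = 21.50 ✗.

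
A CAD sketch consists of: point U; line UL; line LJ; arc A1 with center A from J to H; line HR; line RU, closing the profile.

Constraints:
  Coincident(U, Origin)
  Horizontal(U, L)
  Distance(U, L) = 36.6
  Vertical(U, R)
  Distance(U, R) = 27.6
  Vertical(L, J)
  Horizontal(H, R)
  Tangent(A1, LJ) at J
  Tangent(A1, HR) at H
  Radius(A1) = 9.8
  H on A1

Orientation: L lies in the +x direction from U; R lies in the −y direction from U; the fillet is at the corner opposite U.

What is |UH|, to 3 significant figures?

38.5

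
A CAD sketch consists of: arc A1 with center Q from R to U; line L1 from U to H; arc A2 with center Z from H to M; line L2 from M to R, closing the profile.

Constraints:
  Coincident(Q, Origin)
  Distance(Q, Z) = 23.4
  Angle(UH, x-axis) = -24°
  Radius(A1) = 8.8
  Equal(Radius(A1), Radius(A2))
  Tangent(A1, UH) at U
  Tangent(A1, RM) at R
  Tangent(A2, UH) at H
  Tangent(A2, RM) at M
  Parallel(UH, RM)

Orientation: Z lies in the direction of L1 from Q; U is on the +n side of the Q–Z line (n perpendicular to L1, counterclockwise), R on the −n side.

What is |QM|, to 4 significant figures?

25.00

The slot axis is L1's direction at -24.0°, so u = (cos -24.0°, sin -24.0°) = (0.9135, -0.4067) and n = (−sin -24.0°, cos -24.0°) = (0.4067, 0.9135). Q is at the origin and Z lies 23.4 along u from Q, so Z = 23.4·u = (21.38, -9.518). Tangency of A1 to both parallel lines with radius 8.8 puts U and R at Q ± 8.8·n: U = (3.579, 8.039), R = (-3.579, -8.039). Equal radii place H and M the same way about Z: H = Z + 8.8·n = (24.96, -1.478), M = Z − 8.8·n = (17.80, -17.56). Then |QM| = |M − Q| = 25.00.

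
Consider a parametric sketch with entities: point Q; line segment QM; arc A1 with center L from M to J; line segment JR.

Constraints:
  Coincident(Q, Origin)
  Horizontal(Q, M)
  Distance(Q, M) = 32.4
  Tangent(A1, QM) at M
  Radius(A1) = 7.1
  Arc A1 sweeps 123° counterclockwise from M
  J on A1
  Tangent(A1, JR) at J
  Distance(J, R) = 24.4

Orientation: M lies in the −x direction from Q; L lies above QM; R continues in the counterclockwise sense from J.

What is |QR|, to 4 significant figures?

50.66

On A1, M sits at bearing -90° from L; a 123° counterclockwise sweep puts J at bearing 33°, so J = L + 7.1·(cos 33°, sin 33°) = (-26.45, 10.97). The tangent condition forces LJ to be normal to JR, so JR runs along (−sin 33°, cos 33°); with |JR| = 24.4, R = (-39.73, 31.43). Then |QR| = |R − Q| = 50.66.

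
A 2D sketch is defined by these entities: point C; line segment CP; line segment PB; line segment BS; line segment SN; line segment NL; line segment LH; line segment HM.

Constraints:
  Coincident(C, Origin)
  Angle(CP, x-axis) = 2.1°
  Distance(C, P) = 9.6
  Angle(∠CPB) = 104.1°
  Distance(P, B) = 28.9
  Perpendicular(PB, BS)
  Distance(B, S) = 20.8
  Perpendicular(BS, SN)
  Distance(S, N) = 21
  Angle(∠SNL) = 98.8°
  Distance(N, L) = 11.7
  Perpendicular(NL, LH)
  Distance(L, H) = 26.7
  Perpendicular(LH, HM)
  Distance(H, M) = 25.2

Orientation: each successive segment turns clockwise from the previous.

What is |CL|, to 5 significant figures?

8.4491

C is at the origin; CP runs at 2.1° with length 9.6, so P = (9.5936, 0.35178). ∠CPB = 104.1° gives PB at -73.800° from the x-axis; with |PB| = 28.9, B = (17.656, -27.401). The perpendicularity gives BS at right angles to PB, so BS runs at -163.80°; with |BS| = 20.8, S = (-2.3177, -33.204). BS is perpendicular to SN, so SN runs at 106.20°; with |SN| = 21.0, N = (-8.1765, -13.038). ∠SNL = 98.8° gives NL at 25.000° from the x-axis; with |NL| = 11.7, L = (2.4273, -8.0929). Then |CL| = |L − C| = 8.4491.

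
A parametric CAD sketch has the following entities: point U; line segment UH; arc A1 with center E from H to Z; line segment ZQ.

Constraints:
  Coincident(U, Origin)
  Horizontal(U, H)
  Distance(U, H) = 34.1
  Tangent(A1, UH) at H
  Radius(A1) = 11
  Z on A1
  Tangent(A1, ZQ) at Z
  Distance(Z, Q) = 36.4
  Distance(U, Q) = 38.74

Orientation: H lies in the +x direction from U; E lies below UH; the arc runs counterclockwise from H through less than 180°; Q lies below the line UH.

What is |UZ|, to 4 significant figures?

25.07

U is at the origin; U and H share the same y with |UH| = 34.1 and H on the +x side, so H = (34.10, 0.000). A1 meets UH tangentially, so EH is at right angles to UH, so E = H + (0, -11) = (34.10, -11.00). Since EZ ⟂ ZQ (tangency), |EQ| = √(11.0² + 36.4²) = 38.03 regardless of where Z sits on A1. So Q lies on both circle(U, 38.74) and circle(E, 38.03); the below-UH intersection is Q = (7.359, -38.03). Z is the foot of the tangent from Q: Z = (24.38, -5.857).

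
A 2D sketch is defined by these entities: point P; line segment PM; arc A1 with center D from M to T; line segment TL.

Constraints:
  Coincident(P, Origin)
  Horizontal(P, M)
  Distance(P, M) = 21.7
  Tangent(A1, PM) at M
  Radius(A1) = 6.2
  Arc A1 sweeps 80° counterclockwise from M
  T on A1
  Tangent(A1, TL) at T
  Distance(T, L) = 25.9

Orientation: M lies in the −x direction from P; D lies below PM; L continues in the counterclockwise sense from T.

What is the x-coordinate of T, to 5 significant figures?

-27.806

P is at the origin; P and M share the same y with |PM| = 21.7 and M on the −x side, so M = (-21.700, 0.0000). Since A1 is tangent to PM there, DM ⟂ PM, so D = M + (0, -6.2) = (-21.700, -6.2000). On A1, M sits at bearing 90° from D; an 80° counterclockwise sweep puts T at bearing 170°, so T = D + 6.2·(cos 170°, sin 170°) = (-27.806, -5.1234). So T.x = -27.806.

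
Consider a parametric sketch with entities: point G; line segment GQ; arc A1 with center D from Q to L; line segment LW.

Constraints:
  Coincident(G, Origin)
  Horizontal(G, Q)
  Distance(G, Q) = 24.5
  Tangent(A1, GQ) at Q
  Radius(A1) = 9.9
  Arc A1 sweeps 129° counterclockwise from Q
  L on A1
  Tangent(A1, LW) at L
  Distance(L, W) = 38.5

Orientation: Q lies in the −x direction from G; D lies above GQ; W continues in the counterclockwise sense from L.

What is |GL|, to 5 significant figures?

23.295

G is at the origin; G and Q share the same y with |GQ| = 24.5 and Q on the −x side, so Q = (-24.500, 0.0000). A1 meets GQ tangentially, so DQ is at right angles to GQ, so D = Q + (0, 9.9) = (-24.500, 9.9000). On A1, Q sits at bearing -90° from D; a 129° counterclockwise sweep puts L at bearing 39°, so L = D + 9.9·(cos 39°, sin 39°) = (-16.806, 16.130). Then |GL| = |L − G| = 23.295.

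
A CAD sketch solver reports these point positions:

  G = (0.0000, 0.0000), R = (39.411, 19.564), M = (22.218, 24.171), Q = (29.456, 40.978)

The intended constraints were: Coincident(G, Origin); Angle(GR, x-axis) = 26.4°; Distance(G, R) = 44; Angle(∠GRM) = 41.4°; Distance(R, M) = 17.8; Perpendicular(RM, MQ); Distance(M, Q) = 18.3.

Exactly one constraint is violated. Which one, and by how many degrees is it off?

Perpendicular(RM, MQ) — off by 8.30°.

G = (0.00, 0.00) ✓; GR at 26.40° ✓; |GR| = 44.00 ✓; ∠GRM = 41.40° ✓; |RM| = 17.80 ✓; ∠(RM, MQ) = 98.30° ✗; |MQ| = 18.30 ✓.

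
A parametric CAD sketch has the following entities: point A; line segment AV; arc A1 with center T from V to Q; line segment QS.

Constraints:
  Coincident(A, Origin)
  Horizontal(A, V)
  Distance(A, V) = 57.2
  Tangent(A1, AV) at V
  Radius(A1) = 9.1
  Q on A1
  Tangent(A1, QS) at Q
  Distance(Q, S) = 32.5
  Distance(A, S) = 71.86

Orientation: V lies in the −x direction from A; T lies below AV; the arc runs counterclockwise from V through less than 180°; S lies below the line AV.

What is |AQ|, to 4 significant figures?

66.98

A is at the origin; AV is horizontal with |AV| = 57.2 and V on the −x side, so V = (-57.20, 0.000). A1 meets AV tangentially, so TV is at right angles to AV, so T = V + (0, -9.1) = (-57.20, -9.100). Since TQ ⟂ QS (tangency), |TS| = √(9.1² + 32.5²) = 33.75 regardless of where Q sits on A1. So S lies on both circle(A, 71.86) and circle(T, 33.75); the below-AV intersection is S = (-57.69, -42.85). Q is the foot of the tangent from S: Q = (-66.00, -11.43).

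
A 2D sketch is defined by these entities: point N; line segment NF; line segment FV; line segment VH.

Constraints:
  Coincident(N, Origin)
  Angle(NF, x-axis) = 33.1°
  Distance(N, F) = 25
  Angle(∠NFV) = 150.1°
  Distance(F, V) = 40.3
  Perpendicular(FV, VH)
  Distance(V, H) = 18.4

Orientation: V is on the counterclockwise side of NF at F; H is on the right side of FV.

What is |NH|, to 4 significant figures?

69.23

N is at the origin; NF runs at 33.1° with length 25.0, so F = 25.0·(cos 33.1°, sin 33.1°) = (20.94, 13.65). ∠NFV = 150.1°, so FV runs at 33.1° + (180° − 150.1°) = 63.00° from the x-axis; with |FV| = 40.3, V = F + 40.3·(cos 63.00°, sin 63.00°) = (39.24, 49.56). FV is perpendicular to VH; with |VH| = 18.4 on the right of FV, H = V + 18.4·(0.8910, -0.4540) = (55.63, 41.21). Then |NH| = |H − N| = 69.23.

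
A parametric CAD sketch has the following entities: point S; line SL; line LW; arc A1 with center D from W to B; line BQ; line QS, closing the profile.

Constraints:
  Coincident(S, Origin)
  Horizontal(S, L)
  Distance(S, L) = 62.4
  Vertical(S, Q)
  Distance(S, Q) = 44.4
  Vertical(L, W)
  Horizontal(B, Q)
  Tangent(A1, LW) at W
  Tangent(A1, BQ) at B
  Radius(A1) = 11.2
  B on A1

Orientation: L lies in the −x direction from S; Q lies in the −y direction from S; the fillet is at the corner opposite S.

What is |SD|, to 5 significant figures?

61.022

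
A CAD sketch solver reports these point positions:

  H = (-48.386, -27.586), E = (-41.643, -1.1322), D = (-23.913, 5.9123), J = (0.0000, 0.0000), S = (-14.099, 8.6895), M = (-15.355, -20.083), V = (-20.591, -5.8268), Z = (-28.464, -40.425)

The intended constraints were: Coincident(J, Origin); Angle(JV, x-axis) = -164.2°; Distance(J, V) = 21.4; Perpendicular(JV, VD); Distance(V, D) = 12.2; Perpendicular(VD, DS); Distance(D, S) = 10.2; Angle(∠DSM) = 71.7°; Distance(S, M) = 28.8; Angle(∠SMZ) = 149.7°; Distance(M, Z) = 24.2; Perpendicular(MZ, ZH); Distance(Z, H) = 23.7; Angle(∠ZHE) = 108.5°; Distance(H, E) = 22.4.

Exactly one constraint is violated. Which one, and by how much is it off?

Distance(H, E) = 22.4 — off by 4.90.

J = (0.00, 0.00) ✓; JV at -164.2° ✓; |JV| = 21.40 ✓; ∠(JV, VD) = 90.00° ✓; |VD| = 12.20 ✓; ∠(VD, DS) = 90.00° ✓; |DS| = 10.20 ✓; ∠DSM = 71.70° ✓; |SM| = 28.80 ✓; ∠SMZ = 149.7° ✓; |MZ| = 24.20 ✓; ∠(MZ, ZH) = 90.00° ✓; |ZH| = 23.70 ✓; ∠ZHE = 108.5° ✓; |HE| = 27.30 ✗.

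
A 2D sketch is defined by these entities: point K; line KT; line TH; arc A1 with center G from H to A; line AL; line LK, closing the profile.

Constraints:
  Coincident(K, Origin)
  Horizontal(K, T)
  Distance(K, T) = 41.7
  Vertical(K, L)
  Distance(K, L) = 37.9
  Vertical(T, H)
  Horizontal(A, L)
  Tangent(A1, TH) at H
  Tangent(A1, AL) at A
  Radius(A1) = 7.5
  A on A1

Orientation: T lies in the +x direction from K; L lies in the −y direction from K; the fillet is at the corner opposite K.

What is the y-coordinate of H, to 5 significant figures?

-30.400

K is at the origin; K and T share the same y with |KT| = 41.7 and T on the +x side, so T = (41.700, 0.0000). K and L share the same x with |KL| = 37.9 and L on the −y side, so L = (0.0000, -37.900). The virtual corner opposite K is at (41.700, -37.900). Since A1 is tangent to TH there, GH ⟂ TH and since A1 is tangent to AL there, GA ⟂ AL, with radius 7.5, so the center G sits 7.5 in from both sides at G = (34.200, -30.400). That places the tangent points at H = (41.700, -30.400) on TH and A = (34.200, -37.900) on AL. So H.y = -30.400.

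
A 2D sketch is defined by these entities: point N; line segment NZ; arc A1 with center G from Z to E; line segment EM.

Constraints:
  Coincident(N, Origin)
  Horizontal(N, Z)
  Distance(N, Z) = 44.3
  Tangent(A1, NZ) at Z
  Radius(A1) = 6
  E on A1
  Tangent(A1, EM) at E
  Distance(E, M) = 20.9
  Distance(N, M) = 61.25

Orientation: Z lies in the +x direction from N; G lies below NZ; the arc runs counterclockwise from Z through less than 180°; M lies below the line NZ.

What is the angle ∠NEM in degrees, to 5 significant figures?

154.14°

Checks: |GE| = 6.000 ✓; ∠(GE, EM) = 90.00° ✓; |EM| = 20.90 ✓; |NM| = 61.25 ✓.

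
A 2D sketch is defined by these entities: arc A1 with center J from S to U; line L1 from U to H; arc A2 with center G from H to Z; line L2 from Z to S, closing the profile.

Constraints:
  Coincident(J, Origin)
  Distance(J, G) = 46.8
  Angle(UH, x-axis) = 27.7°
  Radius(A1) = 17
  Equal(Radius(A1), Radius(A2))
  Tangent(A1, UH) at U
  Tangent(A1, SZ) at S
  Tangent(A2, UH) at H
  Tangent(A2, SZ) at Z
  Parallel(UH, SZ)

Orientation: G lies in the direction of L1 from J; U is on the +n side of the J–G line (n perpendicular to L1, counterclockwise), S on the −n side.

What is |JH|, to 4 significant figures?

49.79

The slot axis is L1's direction at 27.7°, so u = (cos 27.7°, sin 27.7°) = (0.8854, 0.4648) and n = (−sin 27.7°, cos 27.7°) = (-0.4648, 0.8854). J is at the origin and G lies 46.8 along u from J, so G = 46.8·u = (41.44, 21.75). Tangency of A1 to both parallel lines with radius 17.0 puts U and S at J ± 17.0·n: U = (-7.902, 15.05), S = (7.902, -15.05). Equal radii place H and Z the same way about G: H = G + 17.0·n = (33.53, 36.81), Z = G − 17.0·n = (49.34, 6.703). Then |JH| = |H − J| = 49.79.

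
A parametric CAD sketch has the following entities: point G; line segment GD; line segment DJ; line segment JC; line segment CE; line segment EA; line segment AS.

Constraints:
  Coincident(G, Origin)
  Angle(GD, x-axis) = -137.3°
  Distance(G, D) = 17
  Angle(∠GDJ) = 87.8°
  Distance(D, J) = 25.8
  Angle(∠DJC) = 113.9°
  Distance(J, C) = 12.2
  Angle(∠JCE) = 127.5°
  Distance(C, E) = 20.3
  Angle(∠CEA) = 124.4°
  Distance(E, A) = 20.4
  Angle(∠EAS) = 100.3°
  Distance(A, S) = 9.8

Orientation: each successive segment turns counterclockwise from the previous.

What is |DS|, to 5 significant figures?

21.714

∠CEA = 124.4° gives EA at 129.10° from the x-axis; with |EA| = 20.4, A = (10.007, 9.8636). ∠EAS = 100.3° gives AS at -151.20° from the x-axis; with |AS| = 9.8, S = (1.4195, 5.1424). Then |DS| = |S − D| = 21.714.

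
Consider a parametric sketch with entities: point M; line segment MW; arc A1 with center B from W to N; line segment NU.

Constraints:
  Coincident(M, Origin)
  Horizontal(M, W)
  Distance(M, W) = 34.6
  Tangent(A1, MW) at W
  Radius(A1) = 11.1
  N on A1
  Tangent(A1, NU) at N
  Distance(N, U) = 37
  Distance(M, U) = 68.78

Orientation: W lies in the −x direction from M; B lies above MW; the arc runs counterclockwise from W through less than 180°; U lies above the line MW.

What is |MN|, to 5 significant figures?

32.214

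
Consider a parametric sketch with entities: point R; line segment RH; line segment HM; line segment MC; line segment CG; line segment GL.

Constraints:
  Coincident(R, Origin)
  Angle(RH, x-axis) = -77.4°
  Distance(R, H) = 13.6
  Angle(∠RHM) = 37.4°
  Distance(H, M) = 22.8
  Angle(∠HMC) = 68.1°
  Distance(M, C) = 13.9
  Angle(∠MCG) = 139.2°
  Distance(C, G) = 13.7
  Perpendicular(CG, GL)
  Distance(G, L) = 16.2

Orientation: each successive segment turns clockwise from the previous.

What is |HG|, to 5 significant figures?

19.937

∠HMC = 68.1° gives MC at 28.100° from the x-axis; with |MC| = 13.9, C = (-2.2375, 7.9302). ∠MCG = 139.2° gives CG at -12.700° from the x-axis; with |CG| = 13.7, G = (11.127, 4.9183). Then |HG| = |G − H| = 19.937.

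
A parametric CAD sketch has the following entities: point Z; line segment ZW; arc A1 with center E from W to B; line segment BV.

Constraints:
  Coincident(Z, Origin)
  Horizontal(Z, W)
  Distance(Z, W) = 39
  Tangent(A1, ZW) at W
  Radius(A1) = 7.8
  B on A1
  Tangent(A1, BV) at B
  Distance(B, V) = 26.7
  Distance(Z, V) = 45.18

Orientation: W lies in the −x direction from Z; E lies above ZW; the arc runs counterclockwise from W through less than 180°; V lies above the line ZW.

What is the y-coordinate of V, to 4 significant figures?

34.02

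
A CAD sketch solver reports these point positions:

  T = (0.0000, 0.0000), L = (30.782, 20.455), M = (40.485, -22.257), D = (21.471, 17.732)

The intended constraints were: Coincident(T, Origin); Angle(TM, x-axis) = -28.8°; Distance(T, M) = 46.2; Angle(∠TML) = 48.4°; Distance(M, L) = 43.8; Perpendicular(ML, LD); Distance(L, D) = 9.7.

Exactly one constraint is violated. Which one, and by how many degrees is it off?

Perpendicular(ML, LD) — off by 3.50°.

T = (0.00, 0.00) ✓; TM at -28.80° ✓; |TM| = 46.20 ✓; ∠TML = 48.40° ✓; |ML| = 43.80 ✓; ∠(ML, LD) = 93.50° ✗; |LD| = 9.701 ✓.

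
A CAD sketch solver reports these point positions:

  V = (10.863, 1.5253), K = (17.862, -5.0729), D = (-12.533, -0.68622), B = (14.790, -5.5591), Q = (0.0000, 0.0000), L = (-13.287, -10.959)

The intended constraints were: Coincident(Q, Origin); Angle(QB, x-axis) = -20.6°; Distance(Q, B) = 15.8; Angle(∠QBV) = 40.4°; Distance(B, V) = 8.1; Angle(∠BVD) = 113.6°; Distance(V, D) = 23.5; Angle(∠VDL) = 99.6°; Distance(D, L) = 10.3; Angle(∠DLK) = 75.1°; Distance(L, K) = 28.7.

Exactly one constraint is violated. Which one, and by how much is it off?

Distance(L, K) = 28.7 — off by 3.00.

Q = (0.00, 0.00) ✓; QB at -20.60° ✓; |QB| = 15.80 ✓; ∠QBV = 40.40° ✓; |BV| = 8.100 ✓; ∠BVD = 113.6° ✓; |VD| = 23.50 ✓; ∠VDL = 99.60° ✓; |DL| = 10.30 ✓; ∠DLK = 75.10° ✓; |LK| = 31.70 ✗.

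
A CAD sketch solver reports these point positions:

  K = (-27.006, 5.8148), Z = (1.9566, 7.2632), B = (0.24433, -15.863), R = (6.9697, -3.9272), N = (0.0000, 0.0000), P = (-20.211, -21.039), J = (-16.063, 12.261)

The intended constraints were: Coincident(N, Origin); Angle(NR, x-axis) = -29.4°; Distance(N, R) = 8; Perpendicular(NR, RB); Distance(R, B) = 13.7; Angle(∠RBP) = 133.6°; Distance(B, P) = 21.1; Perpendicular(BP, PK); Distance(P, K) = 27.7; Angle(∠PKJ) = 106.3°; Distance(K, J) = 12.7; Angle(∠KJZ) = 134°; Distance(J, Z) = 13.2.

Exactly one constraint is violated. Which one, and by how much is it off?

Distance(J, Z) = 13.2 — off by 5.50.

N = (0.00, 0.00) ✓; NR at -29.40° ✓; |NR| = 8.000 ✓; ∠(NR, RB) = 90.00° ✓; |RB| = 13.70 ✓; ∠RBP = 133.6° ✓; |BP| = 21.10 ✓; ∠(BP, PK) = 90.00° ✓; |PK| = 27.70 ✓; ∠PKJ = 106.3° ✓; |KJ| = 12.70 ✓; ∠KJZ = 134.0° ✓; |JZ| = 18.70 ✗.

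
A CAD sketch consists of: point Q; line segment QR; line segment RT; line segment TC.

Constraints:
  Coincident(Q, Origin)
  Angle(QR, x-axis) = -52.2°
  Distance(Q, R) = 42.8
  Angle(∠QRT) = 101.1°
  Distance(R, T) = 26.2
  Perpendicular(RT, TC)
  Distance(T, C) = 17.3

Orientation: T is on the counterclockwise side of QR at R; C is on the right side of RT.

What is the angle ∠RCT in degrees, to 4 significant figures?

56.56°

Q is at the origin; QR runs at -52.2° with length 42.8, so R = 42.8·(cos -52.2°, sin -52.2°) = (26.23, -33.82). ∠QRT = 101.1°, so RT runs at -52.2° + (180° − 101.1°) = 26.70° from the x-axis; with |RT| = 26.2, T = R + 26.2·(cos 26.70°, sin 26.70°) = (49.64, -22.05). RT is perpendicular to TC; with |TC| = 17.3 on the right of RT, C = T + 17.3·(0.4493, -0.8934) = (57.41, -37.50). Then cos ∠RCT = CR·CT / (|CR||CT|), giving 56.56°.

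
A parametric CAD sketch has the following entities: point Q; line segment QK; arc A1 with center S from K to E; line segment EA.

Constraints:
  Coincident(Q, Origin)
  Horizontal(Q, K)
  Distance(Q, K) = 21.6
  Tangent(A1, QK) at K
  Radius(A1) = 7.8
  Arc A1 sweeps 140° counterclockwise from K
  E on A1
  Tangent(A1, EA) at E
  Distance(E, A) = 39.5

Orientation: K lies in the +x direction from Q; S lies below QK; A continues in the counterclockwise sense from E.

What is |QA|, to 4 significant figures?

61.06

Q is at the origin; Q and K share the same y with |QK| = 21.6 and K on the +x side, so K = (21.60, 0.000). Tangency of A1 to QK means the radius SK is perpendicular to QK, so S = K + (0, -7.8) = (21.60, -7.800). On A1, K sits at bearing 90° from S; a 140° counterclockwise sweep puts E at bearing 230°, so E = S + 7.8·(cos 230°, sin 230°) = (16.59, -13.78). Since A1 is tangent to EA there, SE ⟂ EA, so EA runs along (−sin 230°, cos 230°); with |EA| = 39.5, A = (46.85, -39.17). Then |QA| = |A − Q| = 61.06.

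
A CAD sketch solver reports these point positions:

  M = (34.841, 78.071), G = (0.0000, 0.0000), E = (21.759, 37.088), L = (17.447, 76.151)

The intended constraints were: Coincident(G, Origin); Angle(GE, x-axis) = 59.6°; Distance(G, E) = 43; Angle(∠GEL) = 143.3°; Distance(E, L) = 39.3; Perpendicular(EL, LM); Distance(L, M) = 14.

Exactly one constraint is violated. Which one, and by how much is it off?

Distance(L, M) = 14 — off by 3.50.

G = (0.00, 0.00) ✓; GE at 59.60° ✓; |GE| = 43.00 ✓; ∠GEL = 143.3° ✓; |EL| = 39.30 ✓; ∠(EL, LM) = 90.00° ✓; |LM| = 17.50 ✗.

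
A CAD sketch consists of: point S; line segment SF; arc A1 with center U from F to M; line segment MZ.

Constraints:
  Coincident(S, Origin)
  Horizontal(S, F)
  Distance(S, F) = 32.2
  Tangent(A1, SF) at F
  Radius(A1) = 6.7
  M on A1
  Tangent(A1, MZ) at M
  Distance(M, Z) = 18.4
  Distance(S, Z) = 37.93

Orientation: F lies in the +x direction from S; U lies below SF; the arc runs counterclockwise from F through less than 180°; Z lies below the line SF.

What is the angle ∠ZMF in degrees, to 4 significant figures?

131.5°

S is at the origin; SF is horizontal with |SF| = 32.2 and F on the +x side, so F = (32.20, 0.000). Since A1 is tangent to SF there, UF ⟂ SF, so U = F + (0, -6.7) = (32.20, -6.700). Since UM ⟂ MZ (tangency), |UZ| = √(6.7² + 18.4²) = 19.58 regardless of where M sits on A1. So Z lies on both circle(S, 37.93) and circle(U, 19.58); the below-SF intersection is Z = (27.82, -25.79). M is the foot of the tangent from Z: M = (25.55, -7.525).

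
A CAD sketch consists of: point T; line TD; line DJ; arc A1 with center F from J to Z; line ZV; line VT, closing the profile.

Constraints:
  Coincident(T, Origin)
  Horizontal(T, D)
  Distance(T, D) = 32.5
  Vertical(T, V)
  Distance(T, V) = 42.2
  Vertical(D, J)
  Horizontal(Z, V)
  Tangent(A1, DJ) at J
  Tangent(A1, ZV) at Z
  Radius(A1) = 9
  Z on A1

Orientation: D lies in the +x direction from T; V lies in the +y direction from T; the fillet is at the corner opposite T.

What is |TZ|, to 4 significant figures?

48.30

The virtual corner opposite T is at (32.50, 42.20). Since A1 is tangent to DJ there, FJ ⟂ DJ and A1 meets ZV tangentially, so FZ is at right angles to ZV, with radius 9.0, so the center F sits 9.0 in from both sides at F = (23.50, 33.20). That places the tangent points at J = (32.50, 33.20) on DJ and Z = (23.50, 42.20) on ZV. Then |TZ| = |Z − T| = 48.30.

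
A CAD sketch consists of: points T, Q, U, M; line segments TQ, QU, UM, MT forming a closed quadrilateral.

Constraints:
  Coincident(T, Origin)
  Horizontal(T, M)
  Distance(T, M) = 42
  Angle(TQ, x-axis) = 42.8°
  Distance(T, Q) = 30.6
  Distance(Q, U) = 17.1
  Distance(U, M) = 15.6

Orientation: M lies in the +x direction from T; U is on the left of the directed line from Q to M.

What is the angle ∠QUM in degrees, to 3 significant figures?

121°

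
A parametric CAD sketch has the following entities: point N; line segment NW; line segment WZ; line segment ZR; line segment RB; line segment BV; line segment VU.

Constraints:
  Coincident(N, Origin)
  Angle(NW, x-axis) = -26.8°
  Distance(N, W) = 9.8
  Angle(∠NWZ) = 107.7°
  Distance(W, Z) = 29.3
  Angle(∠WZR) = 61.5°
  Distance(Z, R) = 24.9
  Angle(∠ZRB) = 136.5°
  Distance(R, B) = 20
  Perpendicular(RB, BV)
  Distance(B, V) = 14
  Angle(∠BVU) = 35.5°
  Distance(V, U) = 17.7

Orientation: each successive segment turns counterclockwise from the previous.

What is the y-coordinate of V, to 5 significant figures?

1.6899

N is at the origin; NW runs at -26.8° with length 9.8, so W = (8.7473, -4.4186). ∠NWZ = 107.7° gives WZ at 45.500° from the x-axis; with |WZ| = 29.3, Z = (29.284, 16.480). ∠WZR = 61.5° gives ZR at 164.00° from the x-axis; with |ZR| = 24.9, R = (5.3486, 23.343). ∠ZRB = 136.5° gives RB at -152.50° from the x-axis; with |RB| = 20.0, B = (-12.392, 14.108). RB is perpendicular to BV, so BV runs at -62.500°; with |BV| = 14.0, V = (-5.9272, 1.6899). So V.y = 1.6899.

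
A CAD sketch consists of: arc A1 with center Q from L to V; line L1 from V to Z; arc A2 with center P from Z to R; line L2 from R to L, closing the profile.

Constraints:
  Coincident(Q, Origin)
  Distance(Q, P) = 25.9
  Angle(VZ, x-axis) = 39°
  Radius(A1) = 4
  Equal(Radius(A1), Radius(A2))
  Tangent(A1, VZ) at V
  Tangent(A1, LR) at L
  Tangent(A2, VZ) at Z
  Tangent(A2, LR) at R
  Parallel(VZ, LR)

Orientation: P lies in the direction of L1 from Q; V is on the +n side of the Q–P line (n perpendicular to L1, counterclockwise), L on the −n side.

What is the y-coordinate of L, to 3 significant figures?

-3.11

Q is at the origin and P lies 25.9 along u from Q, so P = 25.9·u = (20.1, 16.3). Tangency of A1 to both parallel lines with radius 4.0 puts V and L at Q ± 4.0·n: V = (-2.52, 3.11), L = (2.52, -3.11). So L.y = -3.11.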